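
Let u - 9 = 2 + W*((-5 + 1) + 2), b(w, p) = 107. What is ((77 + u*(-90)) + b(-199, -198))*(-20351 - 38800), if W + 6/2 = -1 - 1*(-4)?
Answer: 47675706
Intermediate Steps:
W = 0 (W = -3 + (-1 - 1*(-4)) = -3 + (-1 + 4) = -3 + 3 = 0)
u = 11 (u = 9 + (2 + 0*((-5 + 1) + 2)) = 9 + (2 + 0*(-4 + 2)) = 9 + (2 + 0*(-2)) = 9 + (2 + 0) = 9 + 2 = 11)
((77 + u*(-90)) + b(-199, -198))*(-20351 - 38800) = ((77 + 11*(-90)) + 107)*(-20351 - 38800) = ((77 - 990) + 107)*(-59151) = (-913 + 107)*(-59151) = -806*(-59151) = 47675706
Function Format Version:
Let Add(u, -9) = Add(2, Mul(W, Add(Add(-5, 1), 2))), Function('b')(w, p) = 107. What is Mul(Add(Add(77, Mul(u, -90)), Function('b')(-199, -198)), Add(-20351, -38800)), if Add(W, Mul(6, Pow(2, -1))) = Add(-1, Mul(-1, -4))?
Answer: 47675706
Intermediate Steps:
W = 0 (W = Add(-3, Add(-1, Mul(-1, -4))) = Add(-3, Add(-1, 4)) = Add(-3, 3) = 0)
u = 11 (u = Add(9, Add(2, Mul(0, Add(Add(-5, 1), 2)))) = Add(9, Add(2, Mul(0, Add(-4, 2)))) = Add(9, Add(2, Mul(0, -2))) = Add(9, Add(2, 0)) = Add(9, 2) = 11)
Mul(Add(Add(77, Mul(u, -90)), Function('b')(-199, -198)), Add(-20351, -38800)) = Mul(Add(Add(77, Mul(11, -90)), 107), Add(-20351, -38800)) = Mul(Add(Add(77, -990), 107), -59151) = Mul(Add(-913, 107), -59151) = Mul(-806, -59151) = 47675706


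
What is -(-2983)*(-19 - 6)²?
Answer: 1864375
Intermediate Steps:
-(-2983)*(-19 - 6)² = -(-2983)*(-25)² = -(-2983)*625 = -2983*(-625) = 1864375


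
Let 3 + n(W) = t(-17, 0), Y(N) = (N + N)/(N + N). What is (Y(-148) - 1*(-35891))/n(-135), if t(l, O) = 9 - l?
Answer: 35892/23 ≈ 1560.5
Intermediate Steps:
Y(N) = 1 (Y(N) = (2*N)/((2*N)) = (2*N)*(1/(2*N)) = 1)
n(W) = 23 (n(W) = -3 + (9 - 1*(-17)) = -3 + (9 + 17) = -3 + 26 = 23)
(Y(-148) - 1*(-35891))/n(-135) = (1 - 1*(-35891))/23 = (1 + 35891)*(1/23) = 35892*(1/23) = 35892/23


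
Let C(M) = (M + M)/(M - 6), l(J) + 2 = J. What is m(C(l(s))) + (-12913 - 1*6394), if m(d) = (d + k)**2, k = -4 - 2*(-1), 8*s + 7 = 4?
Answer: -86659907/4489 ≈ -19305.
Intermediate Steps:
s = -3/8 (s = -7/8 + (1/8)*4 = -7/8 + 1/2 = -3/8 ≈ -0.37500)
l(J) = -2 + J
C(M) = 2*M/(-6 + M) (C(M) = (2*M)/(-6 + M) = 2*M/(-6 + M))
k = -2 (k = -4 + 2 = -2)
m(d) = (-2 + d)**2 (m(d) = (d - 2)**2 = (-2 + d)**2)
m(C(l(s))) + (-12913 - 1*6394) = (-2 + 2*(-2 - 3/8)/(-6 + (-2 - 3/8)))**2 + (-12913 - 1*6394) = (-2 + 2*(-19/8)/(-6 - 19/8))**2 + (-12913 - 6394) = (-2 + 2*(-19/8)/(-67/8))**2 - 19307 = (-2 + 2*(-19/8)*(-8/67))**2 - 19307 = (-2 + 38/67)**2 - 19307 = (-96/67)**2 - 19307 = 9216/4489 - 19307 = -86659907/4489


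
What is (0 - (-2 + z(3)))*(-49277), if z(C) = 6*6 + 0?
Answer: 1675418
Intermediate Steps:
z(C) = 36 (z(C) = 36 + 0 = 36)
(0 - (-2 + z(3)))*(-49277) = (0 - (-2 + 36))*(-49277) = (0 - 1*34)*(-49277) = (0 - 34)*(-49277) = -34*(-49277) = 1675418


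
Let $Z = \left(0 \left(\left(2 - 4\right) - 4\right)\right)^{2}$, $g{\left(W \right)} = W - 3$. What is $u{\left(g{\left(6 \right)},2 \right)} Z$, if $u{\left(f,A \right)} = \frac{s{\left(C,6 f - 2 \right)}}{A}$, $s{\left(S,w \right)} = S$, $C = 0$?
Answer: $0$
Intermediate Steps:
$g{\left(W \right)} = -3 + W$
$u{\left(f,A \right)} = 0$ ($u{\left(f,A \right)} = \frac{0}{A} = 0$)
$Z = 0$ ($Z = \left(0 \left(-2 - 4\right)\right)^{2} = \left(0 \left(-6\right)\right)^{2} = 0^{2} = 0$)
$u{\left(g{\left(6 \right)},2 \right)} Z = 0 \cdot 0 = 0$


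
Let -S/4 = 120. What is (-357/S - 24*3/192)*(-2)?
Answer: -59/80 ≈ -0.73750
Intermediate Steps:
S = -480 (S = -4*120 = -480)
(-357/S - 24*3/192)*(-2) = (-357/(-480) - 24*3/192)*(-2) = (-357*(-1/480) - 72*1/192)*(-2) = (119/160 - 3/8)*(-2) = (59/160)*(-2) = -59/80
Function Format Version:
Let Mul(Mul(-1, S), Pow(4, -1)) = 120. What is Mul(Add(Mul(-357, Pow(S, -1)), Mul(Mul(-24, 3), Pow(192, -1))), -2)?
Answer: Rational(-59, 80) ≈ -0.73750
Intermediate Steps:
S = -480 (S = Mul(-4, 120) = -480)
Mul(Add(Mul(-357, Pow(S, -1)), Mul(Mul(-24, 3), Pow(192, -1))), -2) = Mul(Add(Mul(-357, Pow(-480, -1)), Mul(Mul(-24, 3), Pow(192, -1))), -2) = Mul(Add(Mul(-357, Rational(-1, 480)), Mul(-72, Rational(1, 192))), -2) = Mul(Add(Rational(119, 160), Rational(-3, 8)), -2) = Mul(Rational(59, 160), -2) = Rational(-59, 80)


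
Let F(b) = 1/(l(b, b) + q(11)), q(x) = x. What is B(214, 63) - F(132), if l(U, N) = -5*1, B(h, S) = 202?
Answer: 1211/6 ≈ 201.83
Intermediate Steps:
l(U, N) = -5
F(b) = 1/6 (F(b) = 1/(-5 + 11) = 1/6)
B(214, 63) - F(132) = 202 - 1*1/6 = 202 - 1/6 = 1211/6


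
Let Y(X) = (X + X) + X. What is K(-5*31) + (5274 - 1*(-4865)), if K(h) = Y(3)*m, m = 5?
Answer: 10184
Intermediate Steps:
Y(X) = 3*X (Y(X) = 2*X + X = 3*X)
K(h) = 45 (K(h) = (3*3)*5 = 9*5 = 45)
K(-5*31) + (5274 - 1*(-4865)) = 45 + (5274 - 1*(-4865)) = 45 + (5274 + 4865) = 45 + 10139 = 10184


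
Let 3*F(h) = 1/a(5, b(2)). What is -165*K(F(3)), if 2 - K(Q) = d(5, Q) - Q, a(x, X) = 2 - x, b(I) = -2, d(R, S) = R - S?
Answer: 1595/3 ≈ 531.67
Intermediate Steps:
F(h) = -⅑ (F(h) = 1/(3*(2 - 1*5)) = 1/(3*(2 - 5)) = (⅓)/(-3) = (⅓)*(-⅓) = -⅑)
K(Q) = -3 + 2*Q (K(Q) = 2 - ((5 - Q) - Q) = 2 - (5 - 2*Q) = 2 + (-5 + 2*Q) = -3 + 2*Q)
-165*K(F(3)) = -165*(-3 + 2*(-⅑)) = -165*(-3 - 2/9) = -165*(-29/9) = 1595/3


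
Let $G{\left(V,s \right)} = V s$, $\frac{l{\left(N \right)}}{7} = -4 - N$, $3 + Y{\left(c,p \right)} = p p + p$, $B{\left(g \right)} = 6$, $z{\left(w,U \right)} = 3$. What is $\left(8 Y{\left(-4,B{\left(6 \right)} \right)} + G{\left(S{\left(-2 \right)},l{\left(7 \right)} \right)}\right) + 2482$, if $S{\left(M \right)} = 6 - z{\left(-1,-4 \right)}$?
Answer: $2563$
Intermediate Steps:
$Y{\left(c,p \right)} = -3 + p + p^{2}$ ($Y{\left(c,p \right)} = -3 + \left(p p + p\right) = -3 + \left(p^{2} + p\right) = -3 + \left(p + p^{2}\right) = -3 + p + p^{2}$)
$S{\left(M \right)} = 3$ ($S{\left(M \right)} = 6 - 3 = 3$)
$l{\left(N \right)} = -28 - 7 N$ ($l{\left(N \right)} = 7 \left(-4 - N\right) = -28 - 7 N$)
$\left(8 Y{\left(-4,B{\left(6 \right)} \right)} + G{\left(S{\left(-2 \right)},l{\left(7 \right)} \right)}\right) + 2482 = \left(8 \left(-3 + 6 + 6^{2}\right) + 3 \left(-28 - 49\right)\right) + 2482 = \left(8 \left(-3 + 6 + 36\right) + 3 \left(-28 - 49\right)\right) + 2482 = \left(8 \cdot 39 + 3 \left(-77\right)\right) + 2482 = \left(312 - 231\right) + 2482 = 81 + 2482 = 2563$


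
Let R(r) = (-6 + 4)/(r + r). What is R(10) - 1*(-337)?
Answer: 3369/10 ≈ 336.90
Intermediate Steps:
R(r) = -1/r (R(r) = -2*1/(2*r) = -1/r)
R(10) - 1*(-337) = -1/10 - 1*(-337) = -1*1/10 + 337 = -1/10 + 337 = 3369/10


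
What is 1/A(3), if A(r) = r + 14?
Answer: 1/17 ≈ 0.058824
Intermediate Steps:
A(r) = 14 + r
1/A(3) = 1/(14 + 3) = 1/17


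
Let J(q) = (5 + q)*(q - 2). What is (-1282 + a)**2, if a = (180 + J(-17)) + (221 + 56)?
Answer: 356409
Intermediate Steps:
J(q) = (-2 + q)*(5 + q) (J(q) = (5 + q)*(-2 + q) = (-2 + q)*(5 + q))
a = 685 (a = (180 + (-10 + (-17)**2 + 3*(-17))) + (221 + 56) = (180 + (-10 + 289 - 51)) + 277 = (180 + 228) + 277 = 408 + 277 = 685)
(-1282 + a)**2 = (-1282 + 685)**2 = (-597)**2 = 356409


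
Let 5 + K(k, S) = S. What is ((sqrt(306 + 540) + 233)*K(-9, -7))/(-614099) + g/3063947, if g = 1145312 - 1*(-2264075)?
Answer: 2102267943125/1881566788753 + 36*sqrt(94)/614099 ≈ 1.1179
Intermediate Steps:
K(k, S) = -5 + S
g = 3409387 (g = 1145312 + 2264075 = 3409387)
((sqrt(306 + 540) + 233)*K(-9, -7))/(-614099) + g/3063947 = ((sqrt(306 + 540) + 233)*(-5 - 7))/(-614099) + 3409387/3063947 = ((sqrt(846) + 233)*(-12))*(-1/614099) + 3409387*(1/3063947) = ((3*sqrt(94) + 233)*(-12))*(-1/614099) + 3409387/3063947 = ((233 + 3*sqrt(94))*(-12))*(-1/614099) + 3409387/3063947 = (-2796 - 36*sqrt(94))*(-1/614099) + 3409387/3063947 = (2796/614099 + 36*sqrt(94)/614099) + 3409387/3063947 = 2102267943125/1881566788753 + 36*sqrt(94)/614099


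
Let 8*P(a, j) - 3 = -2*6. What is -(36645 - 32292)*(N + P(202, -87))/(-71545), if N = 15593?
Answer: 108594291/114472 ≈ 948.65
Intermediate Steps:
P(a, j) = -9/8 (P(a, j) = 3/8 + (-2*6)/8 = 3/8 + (⅛)*(-12) = 3/8 - 3/2 = -9/8)
-(36645 - 32292)*(N + P(202, -87))/(-71545) = -(36645 - 32292)*(15593 - 9/8)/(-71545) = -4353*(124735/8)*(-1)/71545 = -542971455*(-1)/(8*71545) = -1*(-108594291/114472) = 108594291/114472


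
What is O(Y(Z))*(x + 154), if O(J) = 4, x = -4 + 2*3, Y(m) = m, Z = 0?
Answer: 624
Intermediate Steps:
x = 2 (x = -4 + 6 = 2)
O(Y(Z))*(x + 154) = 4*(2 + 154) = 4*156 = 624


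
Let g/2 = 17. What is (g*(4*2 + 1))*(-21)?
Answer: -6426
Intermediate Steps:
g = 34 (g = 2*17 = 34)
(g*(4*2 + 1))*(-21) = (34*(4*2 + 1))*(-21) = (34*(8 + 1))*(-21) = (34*9)*(-21) = 306*(-21) = -6426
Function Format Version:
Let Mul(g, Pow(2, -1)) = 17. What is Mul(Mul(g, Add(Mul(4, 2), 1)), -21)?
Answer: -6426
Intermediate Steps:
g = 34 (g = Mul(2, 17) = 34)
Mul(Mul(g, Add(Mul(4, 2), 1)), -21) = Mul(Mul(34, Add(Mul(4, 2), 1)), -21) = Mul(Mul(34, Add(8, 1)), -21) = Mul(Mul(34, 9), -21) = Mul(306, -21) = -6426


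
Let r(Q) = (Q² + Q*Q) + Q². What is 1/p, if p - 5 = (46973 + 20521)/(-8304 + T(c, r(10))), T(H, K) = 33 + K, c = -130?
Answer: -2657/9213 ≈ -0.28840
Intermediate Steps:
r(Q) = 3*Q² (r(Q) = (Q² + Q²) + Q² = 2*Q² + Q² = 3*Q²)
p = -9213/2657 (p = 5 + (46973 + 20521)/(-8304 + (33 + 3*10²)) = 5 + 67494/(-8304 + (33 + 3*100)) = 5 + 67494/(-8304 + (33 + 300)) = 5 + 67494/(-8304 + 333) = 5 + 67494/(-7971) = 5 + 67494*(-1/7971) = 5 - 22498/2657 = -9213/2657 ≈ -3.4674)
1/p = 1/(-9213/2657) = -2657/9213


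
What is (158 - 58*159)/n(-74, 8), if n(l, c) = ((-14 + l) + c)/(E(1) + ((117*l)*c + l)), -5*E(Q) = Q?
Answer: -392800903/50 ≈ -7.8560e+6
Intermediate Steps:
E(Q) = -Q/5
n(l, c) = (-14 + c + l)/(-⅕ + l + 117*c*l) (n(l, c) = ((-14 + l) + c)/(-⅕*1 + ((117*l)*c + l)) = (-14 + c + l)/(-⅕ + (117*c*l + l)) = (-14 + c + l)/(-⅕ + (l + 117*c*l)) = (-14 + c + l)/(-⅕ + l + 117*c*l))
(158 - 58*159)/n(-74, 8) = (158 - 58*159)/((5*(-14 + 8 - 74)/(-1 + 5*(-74) + 585*8*(-74)))) = (158 - 9222)/((5*(-80)/(-1 - 370 - 346320))) = -9064/(5*(-80)/(-346691)) = -9064/(5*(-1/346691)*(-80)) = -9064/400/346691 = -9064*346691/400 = -392800903/50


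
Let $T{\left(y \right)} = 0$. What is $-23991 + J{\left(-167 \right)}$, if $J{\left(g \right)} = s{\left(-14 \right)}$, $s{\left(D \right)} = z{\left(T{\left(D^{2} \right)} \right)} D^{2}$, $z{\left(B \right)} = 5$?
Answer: $-23011$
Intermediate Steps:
$s{\left(D \right)} = 5 D^{2}$
$J{\left(g \right)} = 980$ ($J{\left(g \right)} = 5 \left(-14\right)^{2} = 5 \cdot 196 = 980$)
$-23991 + J{\left(-167 \right)} = -23991 + 980 = -23011$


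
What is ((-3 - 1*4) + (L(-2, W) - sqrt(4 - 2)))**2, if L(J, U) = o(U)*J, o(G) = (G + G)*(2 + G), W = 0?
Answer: (7 + sqrt(2))**2 ≈ 70.799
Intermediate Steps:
o(G) = 2*G*(2 + G) (o(G) = (2*G)*(2 + G) = 2*G*(2 + G))
L(J, U) = 2*J*U*(2 + U) (L(J, U) = (2*U*(2 + U))*J = 2*J*U*(2 + U))
((-3 - 1*4) + (L(-2, W) - sqrt(4 - 2)))**2 = ((-3 - 1*4) + (2*(-2)*0*(2 + 0) - sqrt(4 - 2)))**2 = ((-3 - 4) + (2*(-2)*0*2 - sqrt(2)))**2 = (-7 + (0 - sqrt(2)))**2 = (-7 - sqrt(2))**2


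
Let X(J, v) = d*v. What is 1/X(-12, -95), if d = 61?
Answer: -1/5795 ≈ -0.00017256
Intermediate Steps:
X(J, v) = 61*v
1/X(-12, -95) = 1/(61*(-95)) = 1/(-5795) = -1/5795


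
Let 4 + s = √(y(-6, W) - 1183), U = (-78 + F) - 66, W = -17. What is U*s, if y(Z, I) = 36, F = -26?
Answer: 680 - 170*I*√1147 ≈ 680.0 - 5757.5*I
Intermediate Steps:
U = -170 (U = (-78 - 26) - 66 = -104 - 66 = -170)
s = -4 + I*√1147 (s = -4 + √(36 - 1183) = -4 + √(-1147) = -4 + I*√1147 ≈ -4.0 + 33.867*I)
U*s = -170*(-4 + I*√1147) = 680 - 170*I*√1147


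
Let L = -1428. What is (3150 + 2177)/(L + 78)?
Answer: -5327/1350 ≈ -3.9459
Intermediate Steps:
(3150 + 2177)/(L + 78) = (3150 + 2177)/(-1428 + 78) = 5327/(-1350) = 5327*(-1/1350) = -5327/1350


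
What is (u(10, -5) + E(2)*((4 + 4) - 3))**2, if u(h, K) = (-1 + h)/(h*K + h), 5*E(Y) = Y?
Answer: 5041/1600 ≈ 3.1506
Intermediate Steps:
E(Y) = Y/5
u(h, K) = (-1 + h)/(h + K*h) (u(h, K) = (-1 + h)/(K*h + h) = (-1 + h)/(h + K*h))
(u(10, -5) + E(2)*((4 + 4) - 3))**2 = ((-1 + 10)/(10*(1 - 5)) + ((1/5)*2)*((4 + 4) - 3))**2 = ((1/10)*9/(-4) + 2*(8 - 3)/5)**2 = ((1/10)*(-1/4)*9 + (2/5)*5)**2 = (-9/40 + 2)**2 = (71/40)**2 = 5041/1600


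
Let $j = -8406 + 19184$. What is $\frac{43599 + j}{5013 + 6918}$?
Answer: $\frac{54377}{11931} \approx 4.5576$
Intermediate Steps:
$j = 10778$
$\frac{43599 + j}{5013 + 6918} = \frac{43599 + 10778}{5013 + 6918} = \frac{54377}{11931}$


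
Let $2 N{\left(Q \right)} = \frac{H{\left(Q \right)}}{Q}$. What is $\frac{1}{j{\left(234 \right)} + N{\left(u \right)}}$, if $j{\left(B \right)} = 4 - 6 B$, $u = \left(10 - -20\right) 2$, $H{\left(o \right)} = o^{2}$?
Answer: $- \frac{1}{1370} \approx -0.00072993$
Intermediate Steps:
$u = 60$ ($u = \left(10 + 20\right) 2 = 30 \cdot 2 = 60$)
$N{\left(Q \right)} = \frac{Q}{2}$ ($N{\left(Q \right)} = \frac{Q^{2} \frac{1}{Q}}{2} = \frac{Q}{2}$)
$\frac{1}{j{\left(234 \right)} + N{\left(u \right)}} = \frac{1}{\left(4 - 1404\right) + \frac{1}{2} \cdot 60} = \frac{1}{\left(4 - 1404\right) + 30} = \frac{1}{-1400 + 30} = \frac{1}{-1370} = - \frac{1}{1370}$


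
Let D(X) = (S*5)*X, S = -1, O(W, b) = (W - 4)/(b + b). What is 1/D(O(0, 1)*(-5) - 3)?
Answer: -1/35 ≈ -0.028571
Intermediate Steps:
O(W, b) = (-4 + W)/(2*b) (O(W, b) = (-4 + W)/((2*b)) = (-4 + W)*(1/(2*b)) = (-4 + W)/(2*b))
D(X) = -5*X (D(X) = (-1*5)*X = -5*X)
1/D(O(0, 1)*(-5) - 3) = 1/(-5*(((½)*(-4 + 0)/1)*(-5) - 3)) = 1/(-5*(((½)*1*(-4))*(-5) - 3)) = 1/(-5*(-2*(-5) - 3)) = 1/(-5*(10 - 3)) = 1/(-5*7) = 1/(-35) = -1/35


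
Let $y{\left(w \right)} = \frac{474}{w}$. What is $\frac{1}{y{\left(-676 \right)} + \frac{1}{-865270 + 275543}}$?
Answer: $- \frac{199327726}{139765637} \approx -1.4262$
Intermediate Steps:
$\frac{1}{y{\left(-676 \right)} + \frac{1}{-865270 + 275543}} = \frac{1}{\frac{474}{-676} + \frac{1}{-865270 + 275543}} = \frac{1}{474 \left(- \frac{1}{676}\right) + \frac{1}{-589727}} = \frac{1}{- \frac{237}{338} - \frac{1}{589727}} = \frac{1}{- \frac{139765637}{199327726}} = - \frac{199327726}{139765637}$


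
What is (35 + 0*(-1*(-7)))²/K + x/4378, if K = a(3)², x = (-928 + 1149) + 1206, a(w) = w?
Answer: 5375893/39402 ≈ 136.44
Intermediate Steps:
x = 1427 (x = 221 + 1206 = 1427)
K = 9 (K = 3² = 9)
(35 + 0*(-1*(-7)))²/K + x/4378 = (35 + 0*(-1*(-7)))²/9 + 1427/4378 = (35 + 0*7)²*(⅑) + 1427*(1/4378) = (35 + 0)²*(⅑) + 1427/4378 = 35²*(⅑) + 1427/4378 = 1225*(⅑) + 1427/4378 = 1225/9 + 1427/4378 = 5375893/39402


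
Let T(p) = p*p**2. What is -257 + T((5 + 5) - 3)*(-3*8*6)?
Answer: -49649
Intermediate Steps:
T(p) = p**3
-257 + T((5 + 5) - 3)*(-3*8*6) = -257 + ((5 + 5) - 3)**3*(-3*8*6) = -257 + (10 - 3)**3*(-24*6) = -257 + 7**3*(-144) = -257 + 343*(-144) = -257 - 49392 = -49649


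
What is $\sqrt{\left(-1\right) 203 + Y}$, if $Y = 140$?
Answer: $3 i \sqrt{7} \approx 7.9373 i$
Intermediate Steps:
$\sqrt{\left(-1\right) 203 + Y} = \sqrt{\left(-1\right) 203 + 140} = \sqrt{-203 + 140} = \sqrt{-63} = 3 i \sqrt{7}$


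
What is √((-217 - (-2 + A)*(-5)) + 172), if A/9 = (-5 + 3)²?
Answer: 5*√5 ≈ 11.180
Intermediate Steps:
A = 36 (A = 9*(-5 + 3)² = 9*(-2)² = 9*4 = 36)
√((-217 - (-2 + A)*(-5)) + 172) = √((-217 - (-2 + 36)*(-5)) + 172) = √((-217 - 34*(-5)) + 172) = √((-217 - 1*(-170)) + 172) = √((-217 + 170) + 172) = √(-47 + 172) = √125 = 5*√5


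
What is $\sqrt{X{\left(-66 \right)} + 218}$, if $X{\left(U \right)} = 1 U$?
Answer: $2 \sqrt{38} \approx 12.329$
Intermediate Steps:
$X{\left(U \right)} = U$
$\sqrt{X{\left(-66 \right)} + 218} = \sqrt{-66 + 218} = \sqrt{152} = 2 \sqrt{38}$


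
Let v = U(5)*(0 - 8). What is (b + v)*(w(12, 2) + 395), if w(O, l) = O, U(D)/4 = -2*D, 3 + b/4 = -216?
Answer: -226292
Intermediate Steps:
b = -876 (b = -12 + 4*(-216) = -12 - 864 = -876)
U(D) = -8*D (U(D) = 4*(-2*D) = -8*D)
v = 320 (v = (-8*5)*(0 - 8) = -40*(-8) = 320)
(b + v)*(w(12, 2) + 395) = (-876 + 320)*(12 + 395) = -556*407 = -226292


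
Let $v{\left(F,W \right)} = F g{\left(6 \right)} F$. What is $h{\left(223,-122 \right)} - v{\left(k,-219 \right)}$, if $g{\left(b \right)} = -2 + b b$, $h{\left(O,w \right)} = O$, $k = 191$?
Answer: $-1240131$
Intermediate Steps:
$g{\left(b \right)} = -2 + b^{2}$
$v{\left(F,W \right)} = 34 F^{2}$ ($v{\left(F,W \right)} = F \left(-2 + 6^{2}\right) F = F \left(-2 + 36\right) F = F 34 F = 34 F F = 34 F^{2}$)
$h{\left(223,-122 \right)} - v{\left(k,-219 \right)} = 223 - 34 \cdot 191^{2} = 223 - 34 \cdot 36481 = 223 - 1240354 = -1240131$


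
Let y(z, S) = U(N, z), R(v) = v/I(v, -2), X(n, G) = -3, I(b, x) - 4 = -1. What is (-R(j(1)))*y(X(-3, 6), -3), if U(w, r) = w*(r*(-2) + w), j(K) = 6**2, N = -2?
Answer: 96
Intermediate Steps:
I(b, x) = 3 (I(b, x) = 4 - 1 = 3)
j(K) = 36
R(v) = v/3
U(w, r) = w*(w - 2*r) (U(w, r) = w*(-2*r + w) = w*(w - 2*r))
y(z, S) = 4 + 4*z (y(z, S) = -2*(-2 - 2*z) = 4 + 4*z)
(-R(j(1)))*y(X(-3, 6), -3) = (-36/3)*(4 + 4*(-3)) = (-1*12)*(4 - 12) = -12*(-8) = 96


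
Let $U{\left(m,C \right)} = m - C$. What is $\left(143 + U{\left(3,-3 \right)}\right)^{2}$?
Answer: $22201$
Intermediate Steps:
$\left(143 + U{\left(3,-3 \right)}\right)^{2} = \left(143 + \left(3 - -3\right)\right)^{2} = \left(143 + \left(3 + 3\right)\right)^{2} = \left(143 + 6\right)^{2} = 149^{2} = 22201$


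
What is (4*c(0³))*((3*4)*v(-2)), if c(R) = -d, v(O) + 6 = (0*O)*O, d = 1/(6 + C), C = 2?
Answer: 36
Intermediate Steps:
d = ⅛ (d = 1/(6 + 2) = 1/8 = ⅛ ≈ 0.12500)
v(O) = -6 (v(O) = -6 + (0*O)*O = -6 + 0*O = -6 + 0 = -6)
c(R) = -⅛ (c(R) = -1*⅛ = -⅛)
(4*c(0³))*((3*4)*v(-2)) = (4*(-⅛))*((3*4)*(-6)) = -6*(-6) = -½*(-72) = 36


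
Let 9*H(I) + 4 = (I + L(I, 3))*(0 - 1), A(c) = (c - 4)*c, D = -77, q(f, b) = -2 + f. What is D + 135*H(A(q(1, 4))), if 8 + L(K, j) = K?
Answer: -167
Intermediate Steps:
L(K, j) = -8 + K
A(c) = c*(-4 + c) (A(c) = (-4 + c)*c = c*(-4 + c))
H(I) = 4/9 - 2*I/9 (H(I) = -4/9 + ((I + (-8 + I))*(0 - 1))/9 = -4/9 + ((-8 + 2*I)*(-1))/9 = -4/9 + (8 - 2*I)/9 = -4/9 + (8/9 - 2*I/9) = 4/9 - 2*I/9)
D + 135*H(A(q(1, 4))) = -77 + 135*(4/9 - 2*(-2 + 1)*(-4 + (-2 + 1))/9) = -77 + 135*(4/9 - (-2)*(-4 - 1)/9) = -77 + 135*(4/9 - (-2)*(-5)/9) = -77 + 135*(4/9 - 2/9*5) = -77 + 135*(4/9 - 10/9) = -77 + 135*(-2/3) = -77 - 90 = -167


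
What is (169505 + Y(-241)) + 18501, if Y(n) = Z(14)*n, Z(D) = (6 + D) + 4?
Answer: 182222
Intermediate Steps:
Z(D) = 10 + D
Y(n) = 24*n (Y(n) = (10 + 14)*n = 24*n)
(169505 + Y(-241)) + 18501 = (169505 + 24*(-241)) + 18501 = (169505 - 5784) + 18501 = 163721 + 18501 = 182222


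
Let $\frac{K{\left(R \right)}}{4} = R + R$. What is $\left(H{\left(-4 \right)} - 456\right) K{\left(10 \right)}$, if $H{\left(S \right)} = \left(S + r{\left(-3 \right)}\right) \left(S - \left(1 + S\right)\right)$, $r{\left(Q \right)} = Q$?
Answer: $-35920$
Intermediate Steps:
$K{\left(R \right)} = 8 R$ ($K{\left(R \right)} = 4 \left(R + R\right) = 4 \cdot 2 R = 8 R$)
$H{\left(S \right)} = 3 - S$ ($H{\left(S \right)} = \left(S - 3\right) \left(S - \left(1 + S\right)\right) = \left(-3 + S\right) \left(-1\right) = 3 - S$)
$\left(H{\left(-4 \right)} - 456\right) K{\left(10 \right)} = \left(\left(3 - -4\right) - 456\right) 8 \cdot 10 = \left(\left(3 + 4\right) - 456\right) 80 = \left(7 - 456\right) 80 = \left(-449\right) 80 = -35920$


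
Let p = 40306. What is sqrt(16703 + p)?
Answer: sqrt(57009) ≈ 238.77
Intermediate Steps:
sqrt(16703 + p) = sqrt(16703 + 40306) = sqrt(57009)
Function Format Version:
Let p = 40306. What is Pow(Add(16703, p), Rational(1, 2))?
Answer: Pow(57009, Rational(1, 2)) ≈ 238.77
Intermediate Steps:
Pow(Add(16703, p), Rational(1, 2)) = Pow(Add(16703, 40306), Rational(1, 2)) = Pow(57009, Rational(1, 2))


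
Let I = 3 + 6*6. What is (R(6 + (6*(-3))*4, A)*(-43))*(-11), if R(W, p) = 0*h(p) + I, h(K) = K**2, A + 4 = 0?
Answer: 18447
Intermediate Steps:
A = -4 (A = -4 + 0 = -4)
I = 39 (I = 3 + 36 = 39)
R(W, p) = 39 (R(W, p) = 0*p**2 + 39 = 0 + 39 = 39)
(R(6 + (6*(-3))*4, A)*(-43))*(-11) = (39*(-43))*(-11) = -1677*(-11) = 18447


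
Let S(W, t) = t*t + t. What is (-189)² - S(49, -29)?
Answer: 34909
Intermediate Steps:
S(W, t) = t + t² (S(W, t) = t² + t = t + t²)
(-189)² - S(49, -29) = (-189)² - (-29)*(1 - 29) = 35721 - (-29)*(-28) = 35721 - 1*812 = 35721 - 812 = 34909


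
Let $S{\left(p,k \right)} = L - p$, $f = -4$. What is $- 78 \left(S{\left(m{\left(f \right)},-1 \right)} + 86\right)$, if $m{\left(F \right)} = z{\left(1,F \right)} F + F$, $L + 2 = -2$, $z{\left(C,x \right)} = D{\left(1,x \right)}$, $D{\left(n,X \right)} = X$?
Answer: $-5460$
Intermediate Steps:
$z{\left(C,x \right)} = x$
$L = -4$ ($L = -2 - 2 = -4$)
$m{\left(F \right)} = F + F^{2}$ ($m{\left(F \right)} = F F + F = F^{2} + F = F + F^{2}$)
$S{\left(p,k \right)} = -4 - p$
$- 78 \left(S{\left(m{\left(f \right)},-1 \right)} + 86\right) = - 78 \left(\left(-4 - - 4 \left(1 - 4\right)\right) + 86\right) = - 78 \left(\left(-4 - \left(-4\right) \left(-3\right)\right) + 86\right) = - 78 \left(\left(-4 - 12\right) + 86\right) = - 78 \left(-16 + 86\right) = \left(-78\right) 70 = -5460$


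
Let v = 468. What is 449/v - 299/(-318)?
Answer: 47119/24804 ≈ 1.8997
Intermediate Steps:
449/v - 299/(-318) = 449/468 - 299/(-318) = 449*(1/468) - 299*(-1/318) = 449/468 + 299/318 = 47119/24804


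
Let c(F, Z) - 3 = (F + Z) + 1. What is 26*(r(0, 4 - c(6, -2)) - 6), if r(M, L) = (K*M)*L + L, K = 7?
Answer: -260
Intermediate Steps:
c(F, Z) = 4 + F + Z (c(F, Z) = 3 + ((F + Z) + 1) = 3 + (1 + F + Z) = 4 + F + Z)
r(M, L) = L + 7*L*M (r(M, L) = (7*M)*L + L = 7*L*M + L = L + 7*L*M)
26*(r(0, 4 - c(6, -2)) - 6) = 26*((4 - (4 + 6 - 2))*(1 + 7*0) - 6) = 26*((4 - 1*8)*(1 + 0) - 6) = 26*((4 - 8)*1 - 6) = 26*(-4*1 - 6) = 26*(-4 - 6) = 26*(-10) = -260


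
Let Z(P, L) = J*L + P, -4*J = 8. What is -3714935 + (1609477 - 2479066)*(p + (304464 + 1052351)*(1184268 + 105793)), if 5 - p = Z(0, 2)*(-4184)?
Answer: -1522106062365112511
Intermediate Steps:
J = -2 (J = -1/4*8 = -2)
Z(P, L) = P - 2*L (Z(P, L) = -2*L + P = P - 2*L)
p = -16731 (p = 5 - (0 - 2*2)*(-4184) = 5 - (0 - 4)*(-4184) = 5 - (-4)*(-4184) = 5 - 1*16736 = 5 - 16736 = -16731)
-3714935 + (1609477 - 2479066)*(p + (304464 + 1052351)*(1184268 + 105793)) = -3714935 + (1609477 - 2479066)*(-16731 + (304464 + 1052351)*(1184268 + 105793)) = -3714935 - 869589*(-16731 + 1356815*1290061) = -3714935 - 869589*(-16731 + 1750374115715) = -3714935 - 869589*1750374098984 = -3714935 - 1522106062361397576 = -1522106062365112511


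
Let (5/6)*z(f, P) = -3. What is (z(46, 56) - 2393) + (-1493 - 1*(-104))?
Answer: -18928/5 ≈ -3785.6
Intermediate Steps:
z(f, P) = -18/5 (z(f, P) = (6/5)*(-3) = -18/5)
(z(46, 56) - 2393) + (-1493 - 1*(-104)) = (-18/5 - 2393) + (-1493 - 1*(-104)) = -11983/5 + (-1493 + 104) = -11983/5 - 1389 = -18928/5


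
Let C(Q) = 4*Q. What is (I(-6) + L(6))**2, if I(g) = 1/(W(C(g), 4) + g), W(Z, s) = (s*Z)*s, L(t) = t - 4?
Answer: 606841/152100 ≈ 3.9897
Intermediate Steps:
L(t) = -4 + t
W(Z, s) = Z*s**2 (W(Z, s) = (Z*s)*s = Z*s**2)
I(g) = 1/(65*g) (I(g) = 1/((4*g)*4**2 + g) = 1/((4*g)*16 + g) = 1/(64*g + g) = 1/(65*g))
(I(-6) + L(6))**2 = ((1/65)/(-6) + (-4 + 6))**2 = ((1/65)*(-1/6) + 2)**2 = (-1/390 + 2)**2 = (779/390)**2 = 606841/152100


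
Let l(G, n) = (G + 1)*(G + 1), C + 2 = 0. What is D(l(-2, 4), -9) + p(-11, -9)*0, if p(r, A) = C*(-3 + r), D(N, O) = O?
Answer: -9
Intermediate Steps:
C = -2 (C = -2 + 0 = -2)
l(G, n) = (1 + G)² (l(G, n) = (1 + G)*(1 + G) = (1 + G)²)
p(r, A) = 6 - 2*r (p(r, A) = -2*(-3 + r) = 6 - 2*r)
D(l(-2, 4), -9) + p(-11, -9)*0 = -9 + (6 - 2*(-11))*0 = -9 + (6 + 22)*0 = -9 + 28*0 = -9 + 0 = -9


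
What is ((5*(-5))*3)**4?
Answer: 31640625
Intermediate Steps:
((5*(-5))*3)**4 = (-25*3)**4 = (-75)**4 = 31640625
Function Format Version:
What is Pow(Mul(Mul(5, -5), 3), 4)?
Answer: 31640625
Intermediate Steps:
Pow(Mul(Mul(5, -5), 3), 4) = Pow(Mul(-25, 3), 4) = Pow(-75, 4) = 31640625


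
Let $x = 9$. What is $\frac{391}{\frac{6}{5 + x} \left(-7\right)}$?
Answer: $- \frac{391}{3} \approx -130.33$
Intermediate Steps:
$\frac{391}{\frac{6}{5 + x} \left(-7\right)} = \frac{391}{\frac{6}{5 + 9} \left(-7\right)} = \frac{391}{\frac{6}{14} \left(-7\right)} = \frac{391}{6 \cdot \frac{1}{14} \left(-7\right)} = \frac{391}{\frac{3}{7} \left(-7\right)} = \frac{391}{-3} = 391 \left(- \frac{1}{3}\right) = - \frac{391}{3}$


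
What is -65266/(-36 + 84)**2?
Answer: -32633/1152 ≈ -28.327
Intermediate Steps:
-65266/(-36 + 84)**2 = -65266/(48**2) = -65266/2304 = -65266*1/2304 = -32633/1152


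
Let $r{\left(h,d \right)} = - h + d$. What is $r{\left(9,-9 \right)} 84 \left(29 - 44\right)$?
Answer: $22680$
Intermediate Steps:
$r{\left(h,d \right)} = d - h$
$r{\left(9,-9 \right)} 84 \left(29 - 44\right) = \left(-9 - 9\right) 84 \left(29 - 44\right) = \left(-18\right) 84 \left(-15\right) = \left(-1512\right) \left(-15\right) = 22680$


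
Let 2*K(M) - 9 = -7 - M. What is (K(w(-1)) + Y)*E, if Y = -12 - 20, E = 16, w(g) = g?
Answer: -488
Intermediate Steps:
K(M) = 1 - M/2 (K(M) = 9/2 + (-7 - M)/2 = 9/2 + (-7/2 - M/2) = 1 - M/2)
Y = -32
(K(w(-1)) + Y)*E = ((1 - ½*(-1)) - 32)*16 = ((1 + ½) - 32)*16 = (3/2 - 32)*16 = -61/2*16 = -488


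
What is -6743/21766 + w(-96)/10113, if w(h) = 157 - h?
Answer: -62685161/220119558 ≈ -0.28478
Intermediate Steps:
-6743/21766 + w(-96)/10113 = -6743/21766 + (157 - 1*(-96))/10113 = -6743*1/21766 + (157 + 96)*(1/10113) = -6743/21766 + 253*(1/10113) = -6743/21766 + 253/10113 = -62685161/220119558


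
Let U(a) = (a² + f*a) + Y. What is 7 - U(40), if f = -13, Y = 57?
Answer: -1130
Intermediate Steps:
U(a) = 57 + a² - 13*a (U(a) = (a² - 13*a) + 57 = 57 + a² - 13*a)
7 - U(40) = 7 - (57 + 40² - 13*40) = 7 - (57 + 1600 - 520) = 7 - 1*1137 = 7 - 1137 = -1130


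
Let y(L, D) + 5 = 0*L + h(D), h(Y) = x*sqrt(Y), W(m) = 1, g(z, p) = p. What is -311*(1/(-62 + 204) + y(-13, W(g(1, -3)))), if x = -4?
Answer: 397147/142 ≈ 2796.8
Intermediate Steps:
h(Y) = -4*sqrt(Y)
y(L, D) = -5 - 4*sqrt(D) (y(L, D) = -5 + (0*L - 4*sqrt(D)) = -5 + (0 - 4*sqrt(D)) = -5 - 4*sqrt(D))
-311*(1/(-62 + 204) + y(-13, W(g(1, -3)))) = -311*(1/(-62 + 204) + (-5 - 4*sqrt(1))) = -311*(1/142 + (-5 - 4*1)) = -311*(1/142 + (-5 - 4)) = -311*(1/142 - 9) = -311*(-1277/142) = 397147/142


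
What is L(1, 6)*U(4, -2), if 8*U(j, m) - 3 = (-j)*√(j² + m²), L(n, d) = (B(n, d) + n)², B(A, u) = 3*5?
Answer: 96 - 256*√5 ≈ -476.43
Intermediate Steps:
B(A, u) = 15
L(n, d) = (15 + n)²
U(j, m) = 3/8 - j*√(j² + m²)/8 (U(j, m) = 3/8 + ((-j)*√(j² + m²))/8 = 3/8 + (-j*√(j² + m²))/8 = 3/8 - j*√(j² + m²)/8)
L(1, 6)*U(4, -2) = (15 + 1)²*(3/8 - ⅛*4*√(4² + (-2)²)) = 16²*(3/8 - ⅛*4*√(16 + 4)) = 256*(3/8 - ⅛*4*√20) = 256*(3/8 - ⅛*4*2*√5) = 256*(3/8 - √5) = 96 - 256*√5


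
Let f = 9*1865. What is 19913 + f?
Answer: 36698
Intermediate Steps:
f = 16785
19913 + f = 19913 + 16785 = 36698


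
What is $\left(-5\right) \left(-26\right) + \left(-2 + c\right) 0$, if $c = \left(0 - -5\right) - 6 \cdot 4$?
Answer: $130$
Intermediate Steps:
$c = -19$ ($c = \left(0 + 5\right) - 24 = 5 - 24 = -19$)
$\left(-5\right) \left(-26\right) + \left(-2 + c\right) 0 = \left(-5\right) \left(-26\right) + \left(-2 - 19\right) 0 = 130 - 0 = 130 + 0 = 130$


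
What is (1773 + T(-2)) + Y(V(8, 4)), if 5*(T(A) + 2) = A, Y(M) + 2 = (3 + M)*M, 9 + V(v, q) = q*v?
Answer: 11833/5 ≈ 2366.6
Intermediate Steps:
V(v, q) = -9 + q*v
Y(M) = -2 + M*(3 + M) (Y(M) = -2 + (3 + M)*M = -2 + M*(3 + M))
T(A) = -2 + A/5
(1773 + T(-2)) + Y(V(8, 4)) = (1773 + (-2 + (⅕)*(-2))) + (-2 + (-9 + 4*8)² + 3*(-9 + 4*8)) = (1773 + (-2 - ⅖)) + (-2 + (-9 + 32)² + 3*(-9 + 32)) = (1773 - 12/5) + (-2 + 23² + 3*23) = 8853/5 + (-2 + 529 + 69) = 8853/5 + 596 = 11833/5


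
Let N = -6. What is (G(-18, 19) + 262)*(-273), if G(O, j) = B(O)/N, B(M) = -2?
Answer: -71617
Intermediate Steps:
G(O, j) = 1/3 (G(O, j) = -2/(-6) = -2*(-1/6) = 1/3)
(G(-18, 19) + 262)*(-273) = (1/3 + 262)*(-273) = (787/3)*(-273) = -71617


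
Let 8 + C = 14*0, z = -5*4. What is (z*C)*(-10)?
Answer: -1600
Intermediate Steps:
z = -20
C = -8 (C = -8 + 14*0 = -8 + 0 = -8)
(z*C)*(-10) = -20*(-8)*(-10) = 160*(-10) = -1600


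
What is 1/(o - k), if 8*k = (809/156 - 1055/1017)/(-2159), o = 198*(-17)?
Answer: -913412448/3074546080577 ≈ -0.00029709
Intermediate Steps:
o = -3366
k = -219391/913412448 (k = ((809/156 - 1055/1017)/(-2159))/8 = ((809*(1/156) - 1055*1/1017)*(-1/2159))/8 = ((809/156 - 1055/1017)*(-1/2159))/8 = ((219391/52884)*(-1/2159))/8 = (1/8)*(-219391/114176556) = -219391/913412448 ≈ -0.00024019)
1/(o - k) = 1/(-3366 - 1*(-219391/913412448)) = 1/(-3366 + 219391/913412448) = 1/(-3074546080577/913412448) = -913412448/3074546080577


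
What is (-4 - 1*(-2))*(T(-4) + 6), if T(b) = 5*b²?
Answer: -172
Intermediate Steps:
(-4 - 1*(-2))*(T(-4) + 6) = (-4 - 1*(-2))*(5*(-4)² + 6) = (-4 + 2)*(5*16 + 6) = -2*(80 + 6) = -2*86 = -172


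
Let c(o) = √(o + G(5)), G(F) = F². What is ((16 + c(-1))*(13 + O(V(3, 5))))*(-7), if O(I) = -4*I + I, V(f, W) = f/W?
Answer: -6272/5 - 784*√6/5 ≈ -1638.5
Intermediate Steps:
c(o) = √(25 + o) (c(o) = √(o + 5²) = √(o + 25) = √(25 + o))
O(I) = -3*I
((16 + c(-1))*(13 + O(V(3, 5))))*(-7) = ((16 + √(25 - 1))*(13 - 9/5))*(-7) = ((16 + √24)*(13 - 9/5))*(-7) = ((16 + 2*√6)*(13 - 3*⅗))*(-7) = ((16 + 2*√6)*(13 - 9/5))*(-7) = ((16 + 2*√6)*(56/5))*(-7) = (896/5 + 112*√6/5)*(-7) = -6272/5 - 784*√6/5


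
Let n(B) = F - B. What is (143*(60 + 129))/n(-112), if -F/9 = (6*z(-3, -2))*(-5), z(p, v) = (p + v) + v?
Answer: -3861/254 ≈ -15.201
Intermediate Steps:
z(p, v) = p + 2*v
F = -1890 (F = -9*6*(-3 + 2*(-2))*(-5) = -9*6*(-3 - 4)*(-5) = -9*6*(-7)*(-5) = -(-378)*(-5) = -9*210 = -1890)
n(B) = -1890 - B
(143*(60 + 129))/n(-112) = (143*(60 + 129))/(-1890 - 1*(-112)) = (143*189)/(-1890 + 112) = 27027/(-1778) = 27027*(-1/1778) = -3861/254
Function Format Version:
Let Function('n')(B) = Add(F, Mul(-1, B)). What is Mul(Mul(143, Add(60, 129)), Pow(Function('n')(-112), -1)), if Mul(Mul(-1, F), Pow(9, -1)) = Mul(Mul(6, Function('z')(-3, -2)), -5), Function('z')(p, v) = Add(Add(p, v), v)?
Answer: Rational(-3861, 254) ≈ -15.201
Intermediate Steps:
Function('z')(p, v) = Add(p, Mul(2, v))
F = -1890 (F = Mul(-9, Mul(Mul(6, Add(-3, Mul(2, -2))), -5)) = Mul(-9, Mul(Mul(6, Add(-3, -4)), -5)) = Mul(-9, Mul(Mul(6, -7), -5)) = Mul(-9, Mul(-42, -5)) = Mul(-9, 210) = -1890)
Function('n')(B) = Add(-1890, Mul(-1, B))
Mul(Mul(143, Add(60, 129)), Pow(Function('n')(-112), -1)) = Mul(Mul(143, Add(60, 129)), Pow(Add(-1890, Mul(-1, -112)), -1)) = Mul(Mul(143, 189), Pow(Add(-1890, 112), -1)) = Mul(27027, Pow(-1778, -1)) = Mul(27027, Rational(-1, 1778)) = Rational(-3861, 254)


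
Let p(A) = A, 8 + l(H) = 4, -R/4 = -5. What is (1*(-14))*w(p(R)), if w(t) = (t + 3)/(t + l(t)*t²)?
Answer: 161/790 ≈ 0.20380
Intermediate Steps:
R = 20 (R = -4*(-5) = 20)
l(H) = -4 (l(H) = -8 + 4 = -4)
w(t) = (3 + t)/(t - 4*t²) (w(t) = (t + 3)/(t - 4*t²) = (3 + t)/(t - 4*t²))
(1*(-14))*w(p(R)) = (1*(-14))*((3 + 20)/(20*(1 - 4*20))) = -7*23/(10*(1 - 80)) = -7*23/(10*(-79)) = -7*(-1)*23/(10*79) = -14*(-23/1580) = 161/790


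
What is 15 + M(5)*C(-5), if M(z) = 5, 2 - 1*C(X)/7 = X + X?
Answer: 435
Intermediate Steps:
C(X) = 14 - 14*X (C(X) = 14 - 7*(X + X) = 14 - 14*X)
15 + M(5)*C(-5) = 15 + 5*(14 - 14*(-5)) = 15 + 5*(14 + 70) = 15 + 5*84 = 15 + 420 = 435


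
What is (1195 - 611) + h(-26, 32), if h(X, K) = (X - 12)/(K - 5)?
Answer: 15730/27 ≈ 582.59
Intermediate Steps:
h(X, K) = (-12 + X)/(-5 + K)
(1195 - 611) + h(-26, 32) = (1195 - 611) + (-12 - 26)/(-5 + 32) = 584 - 38/27 = 15730/27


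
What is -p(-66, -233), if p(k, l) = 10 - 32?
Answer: 22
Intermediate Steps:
p(k, l) = -22
-p(-66, -233) = -1*(-22) = 22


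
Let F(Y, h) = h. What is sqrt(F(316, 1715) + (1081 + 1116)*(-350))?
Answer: I*sqrt(767235) ≈ 875.92*I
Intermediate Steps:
sqrt(F(316, 1715) + (1081 + 1116)*(-350)) = sqrt(1715 + (1081 + 1116)*(-350)) = sqrt(1715 + 2197*(-350)) = sqrt(1715 - 768950) = sqrt(-767235) = I*sqrt(767235)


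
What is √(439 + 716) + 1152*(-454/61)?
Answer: -523008/61 + √1155 ≈ -8539.9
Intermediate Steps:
√(439 + 716) + 1152*(-454/61) = √1155 + 1152*(-454*1/61) = √1155 + 1152*(-454/61) = √1155 - 523008/61 = -523008/61 + √1155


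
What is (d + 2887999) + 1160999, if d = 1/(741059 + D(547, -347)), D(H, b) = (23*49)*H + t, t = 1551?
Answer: 5502908152843/1359079 ≈ 4.0490e+6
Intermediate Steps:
D(H, b) = 1551 + 1127*H (D(H, b) = (23*49)*H + 1551 = 1127*H + 1551 = 1551 + 1127*H)
d = 1/1359079 (d = 1/(741059 + (1551 + 1127*547)) = 1/(741059 + (1551 + 616469)) = 1/(741059 + 618020) = 1/1359079 ≈ 7.3579e-7)
(d + 2887999) + 1160999 = (1/1359079 + 2887999) + 1160999 = 3925018792922/1359079 + 1160999 = 5502908152843/1359079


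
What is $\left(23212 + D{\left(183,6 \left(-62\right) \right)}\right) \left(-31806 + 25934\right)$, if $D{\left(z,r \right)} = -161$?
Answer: $-135355472$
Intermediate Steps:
$\left(23212 + D{\left(183,6 \left(-62\right) \right)}\right) \left(-31806 + 25934\right) = \left(23212 - 161\right) \left(-31806 + 25934\right) = 23051 \left(-5872\right) = -135355472$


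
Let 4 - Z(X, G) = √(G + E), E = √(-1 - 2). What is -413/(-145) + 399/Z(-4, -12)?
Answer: 413/145 + 399/(4 - √(-12 + I*√3)) ≈ 60.121 + 53.034*I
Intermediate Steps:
E = I*√3 (E = √(-3) = I*√3 ≈ 1.732*I)
Z(X, G) = 4 - √(G + I*√3)
-413/(-145) + 399/Z(-4, -12) = -413/(-145) + 399/(4 - √(-12 + I*√3)) = -413*(-1/145) + 399/(4 - √(-12 + I*√3)) = 413/145 + 399/(4 - √(-12 + I*√3))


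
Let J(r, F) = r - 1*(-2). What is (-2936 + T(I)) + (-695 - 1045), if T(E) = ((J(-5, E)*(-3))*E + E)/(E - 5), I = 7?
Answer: -4641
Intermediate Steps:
J(r, F) = 2 + r (J(r, F) = r + 2 = 2 + r)
T(E) = 10*E/(-5 + E) (T(E) = (((2 - 5)*(-3))*E + E)/(E - 5) = ((-3*(-3))*E + E)/(-5 + E) = (9*E + E)/(-5 + E) = (10*E)/(-5 + E) = 10*E/(-5 + E))
(-2936 + T(I)) + (-695 - 1045) = (-2936 + 10*7/(-5 + 7)) + (-695 - 1045) = (-2936 + 10*7/2) - 1740 = (-2936 + 10*7*(1/2)) - 1740 = (-2936 + 35) - 1740 = -2901 - 1740 = -4641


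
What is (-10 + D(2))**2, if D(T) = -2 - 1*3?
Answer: 225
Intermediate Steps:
D(T) = -5 (D(T) = -2 - 3 = -5)
(-10 + D(2))**2 = (-10 - 5)**2 = (-15)**2 = 225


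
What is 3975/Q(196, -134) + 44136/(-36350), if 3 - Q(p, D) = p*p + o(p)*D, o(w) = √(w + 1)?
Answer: -35259735851241/26753985982475 - 532650*√197/1472021237 ≈ -1.3230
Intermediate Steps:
o(w) = √(1 + w)
Q(p, D) = 3 - p² - D*√(1 + p) (Q(p, D) = 3 - (p*p + √(1 + p)*D) = 3 - (p² + D*√(1 + p)) = 3 + (-p² - D*√(1 + p)) = 3 - p² - D*√(1 + p))
3975/Q(196, -134) + 44136/(-36350) = 3975/(3 - 1*196² - 1*(-134)*√(1 + 196)) + 44136/(-36350) = 3975/(3 - 1*38416 - 1*(-134)*√197) + 44136*(-1/36350) = 3975/(3 - 38416 + 134*√197) - 22068/18175 = 3975/(-38413 + 134*√197) - 22068/18175 = -22068/18175 + 3975/(-38413 + 134*√197)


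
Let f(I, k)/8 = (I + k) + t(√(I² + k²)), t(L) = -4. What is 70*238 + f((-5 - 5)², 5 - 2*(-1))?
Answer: 17484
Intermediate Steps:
f(I, k) = -32 + 8*I + 8*k (f(I, k) = 8*((I + k) - 4) = 8*(-4 + I + k) = -32 + 8*I + 8*k)
70*238 + f((-5 - 5)², 5 - 2*(-1)) = 70*238 + (-32 + 8*(-5 - 5)² + 8*(5 - 2*(-1))) = 16660 + (-32 + 8*(-10)² + 8*(5 + 2)) = 16660 + (-32 + 8*100 + 8*7) = 16660 + (-32 + 800 + 56) = 16660 + 824 = 17484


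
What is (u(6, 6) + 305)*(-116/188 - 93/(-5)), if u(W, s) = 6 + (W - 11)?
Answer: 1293156/235 ≈ 5502.8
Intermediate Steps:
u(W, s) = -5 + W (u(W, s) = 6 + (-11 + W) = -5 + W)
(u(6, 6) + 305)*(-116/188 - 93/(-5)) = ((-5 + 6) + 305)*(-116/188 - 93/(-5)) = (1 + 305)*(-116*1/188 - 93*(-⅕)) = 306*(-29/47 + 93/5) = 306*(4226/235) = 1293156/235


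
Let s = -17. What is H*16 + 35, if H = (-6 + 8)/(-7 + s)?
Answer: 101/3 ≈ 33.667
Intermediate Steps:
H = -1/12 (H = (-6 + 8)/(-7 - 17) = 2/(-24) = 2*(-1/24) = -1/12 ≈ -0.083333)
H*16 + 35 = -1/12*16 + 35 = -4/3 + 35 = 101/3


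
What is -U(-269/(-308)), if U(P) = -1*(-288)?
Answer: -288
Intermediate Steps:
U(P) = 288
-U(-269/(-308)) = -1*288 = -288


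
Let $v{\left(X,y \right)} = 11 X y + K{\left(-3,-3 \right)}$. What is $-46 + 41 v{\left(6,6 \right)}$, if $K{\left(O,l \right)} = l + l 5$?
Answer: $15452$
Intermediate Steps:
$K{\left(O,l \right)} = 6 l$ ($K{\left(O,l \right)} = l + 5 l = 6 l$)
$v{\left(X,y \right)} = -18 + 11 X y$ ($v{\left(X,y \right)} = 11 X y + 6 \left(-3\right) = 11 X y - 18 = -18 + 11 X y$)
$-46 + 41 v{\left(6,6 \right)} = -46 + 41 \left(-18 + 11 \cdot 6 \cdot 6\right) = -46 + 41 \left(-18 + 396\right) = -46 + 41 \cdot 378 = -46 + 15498 = 15452$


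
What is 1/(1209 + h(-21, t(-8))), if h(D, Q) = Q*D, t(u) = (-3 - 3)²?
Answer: 1/453 ≈ 0.0022075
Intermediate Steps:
t(u) = 36 (t(u) = (-6)² = 36)
h(D, Q) = D*Q
1/(1209 + h(-21, t(-8))) = 1/(1209 - 21*36) = 1/(1209 - 756) = 1/453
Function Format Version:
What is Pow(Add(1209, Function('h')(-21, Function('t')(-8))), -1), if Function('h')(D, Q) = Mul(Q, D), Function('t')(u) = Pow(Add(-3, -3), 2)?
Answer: Rational(1, 453) ≈ 0.0022075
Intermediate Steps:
Function('t')(u) = 36 (Function('t')(u) = Pow(-6, 2) = 36)
Function('h')(D, Q) = Mul(D, Q)
Pow(Add(1209, Function('h')(-21, Function('t')(-8))), -1) = Pow(Add(1209, Mul(-21, 36)), -1) = Pow(Add(1209, -756), -1) = Pow(453, -1) = Rational(1, 453)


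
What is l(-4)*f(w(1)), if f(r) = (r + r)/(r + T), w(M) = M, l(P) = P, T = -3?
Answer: 4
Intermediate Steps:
f(r) = 2*r/(-3 + r) (f(r) = (r + r)/(r - 3) = (2*r)/(-3 + r) = 2*r/(-3 + r))
l(-4)*f(w(1)) = -8/(-3 + 1) = -8/(-2) = -8*(-1)/2 = -4*(-1) = 4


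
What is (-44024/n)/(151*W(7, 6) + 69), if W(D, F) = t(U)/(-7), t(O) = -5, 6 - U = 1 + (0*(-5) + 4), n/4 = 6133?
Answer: -38521/3796327 ≈ -0.010147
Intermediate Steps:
n = 24532 (n = 4*6133 = 24532)
U = 1 (U = 6 - (1 + (0*(-5) + 4)) = 6 - (1 + (0 + 4)) = 6 - (1 + 4) = 6 - 1*5 = 6 - 5 = 1)
W(D, F) = 5/7 (W(D, F) = -5/(-7) = -5*(-⅐) = 5/7)
(-44024/n)/(151*W(7, 6) + 69) = (-44024/24532)/(151*(5/7) + 69) = (-44024*1/24532)/(755/7 + 69) = -11006/(6133*1238/7) = -11006/6133*7/1238 = -38521/3796327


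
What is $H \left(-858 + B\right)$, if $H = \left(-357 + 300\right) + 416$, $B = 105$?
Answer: $-270327$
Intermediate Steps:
$H = 359$ ($H = -57 + 416 = 359$)
$H \left(-858 + B\right) = 359 \left(-858 + 105\right) = 359 \left(-753\right) = -270327$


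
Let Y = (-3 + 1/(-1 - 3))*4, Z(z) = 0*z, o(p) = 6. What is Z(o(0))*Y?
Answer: 0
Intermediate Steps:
Z(z) = 0
Y = -13 (Y = (-3 + 1/(-4))*4 = (-3 - ¼)*4 = -13/4*4 = -13)
Z(o(0))*Y = 0*(-13) = 0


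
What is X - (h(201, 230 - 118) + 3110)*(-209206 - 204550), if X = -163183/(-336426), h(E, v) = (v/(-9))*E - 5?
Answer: 28009786491885/112142 ≈ 2.4977e+8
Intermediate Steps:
h(E, v) = -5 - E*v/9 (h(E, v) = (v*(-⅑))*E - 5 = (-v/9)*E - 5 = -E*v/9 - 5 = -5 - E*v/9)
X = 163183/336426 (X = -163183*(-1/336426) = 163183/336426 ≈ 0.48505)
X - (h(201, 230 - 118) + 3110)*(-209206 - 204550) = 163183/336426 - ((-5 - ⅑*201*(230 - 118)) + 3110)*(-209206 - 204550) = 163183/336426 - ((-5 - ⅑*201*112) + 3110)*(-413756) = 163183/336426 - ((-5 - 7504/3) + 3110)*(-413756) = 163183/336426 - (-7519/3 + 3110)*(-413756) = 163183/336426 - 1811*(-413756)/3 = 163183/336426 - 1*(-749312116/3) = 163183/336426 + 749312116/3 = 28009786491885/112142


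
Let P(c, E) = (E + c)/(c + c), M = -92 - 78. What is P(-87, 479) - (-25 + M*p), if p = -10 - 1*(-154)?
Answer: 2131739/87 ≈ 24503.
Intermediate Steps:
M = -170
p = 144 (p = -10 + 154 = 144)
P(c, E) = (E + c)/(2*c) (P(c, E) = (E + c)/((2*c)) = (E + c)*(1/(2*c)) = (E + c)/(2*c))
P(-87, 479) - (-25 + M*p) = (½)*(479 - 87)/(-87) - (-25 - 170*144) = (½)*(-1/87)*392 - (-25 - 24480) = -196/87 - 1*(-24505) = -196/87 + 24505 = 2131739/87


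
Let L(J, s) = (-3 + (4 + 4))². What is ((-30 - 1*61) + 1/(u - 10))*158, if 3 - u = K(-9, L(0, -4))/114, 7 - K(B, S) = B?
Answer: -5860852/407 ≈ -14400.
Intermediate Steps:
L(J, s) = 25 (L(J, s) = (-3 + 8)² = 5² = 25)
K(B, S) = 7 - B
u = 163/57 (u = 3 - (7 - 1*(-9))/114 = 3 - (7 + 9)/114 = 3 - 16/114 = 3 - 1*8/57 = 3 - 8/57 = 163/57 ≈ 2.8596)
((-30 - 1*61) + 1/(u - 10))*158 = ((-30 - 1*61) + 1/(163/57 - 10))*158 = ((-30 - 61) + 1/(-407/57))*158 = (-91 - 57/407)*158 = -37094/407*158 = -5860852/407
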